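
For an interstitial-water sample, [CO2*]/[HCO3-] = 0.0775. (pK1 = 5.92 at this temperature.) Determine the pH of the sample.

From K1 = [H⁺][HCO3-]/[CO2*]:  pH = pK1 − log₁₀([CO2*]/[HCO3-])
log₁₀(0.0775) = -1.111
pH = 5.92 − (-1.111) = 7.03

pH = 7.03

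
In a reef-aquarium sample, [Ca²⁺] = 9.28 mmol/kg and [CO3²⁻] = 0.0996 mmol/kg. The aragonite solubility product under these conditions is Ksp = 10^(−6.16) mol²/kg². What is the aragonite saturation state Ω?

Ksp = 10^(−6.16) = 6.918×10^-7
Ω = [Ca²⁺][CO3²⁻]/Ksp = (9.28×10^-3)(0.0996×10^-3) / 6.918×10^-7 = 1.34

Ω = 1.34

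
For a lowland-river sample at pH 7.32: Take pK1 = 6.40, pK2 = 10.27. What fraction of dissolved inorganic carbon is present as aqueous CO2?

α₀ = 1 / (1 + K1/[H⁺] + K1K2/[H⁺]²) = 1 / (1 + 10^+0.92 + 10^-2.03)
   = 1 / (1 + 8.3176 + 0.0093325) = 1/9.3270 = 0.1072

α₀ = 0.107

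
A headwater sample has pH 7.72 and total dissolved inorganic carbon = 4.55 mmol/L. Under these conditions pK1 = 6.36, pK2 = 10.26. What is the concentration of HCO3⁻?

[HCO3⁻] = 4.35 mmol/L

α₁ = 1 / (1 + [H⁺]/K1 + K2/[H⁺]) = 1 / (1 + 10^-1.36 + 10^-2.54)
   = 1 / (1 + 0.043652 + 0.0028840) = 1/1.0465 = 0.9555
[HCO3⁻] = α₁ × DIC = 0.9555 × 4.55 = 4.35 mmol/L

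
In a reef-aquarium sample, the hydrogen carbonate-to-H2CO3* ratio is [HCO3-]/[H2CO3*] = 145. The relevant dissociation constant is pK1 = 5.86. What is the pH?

From K1 = [H⁺][HCO3-]/[H2CO3*]:  pH = pK1 + log₁₀([HCO3-]/[H2CO3*])
log₁₀(145) = +2.161
pH = 5.86 + (+2.161) = 8.02

pH = 8.02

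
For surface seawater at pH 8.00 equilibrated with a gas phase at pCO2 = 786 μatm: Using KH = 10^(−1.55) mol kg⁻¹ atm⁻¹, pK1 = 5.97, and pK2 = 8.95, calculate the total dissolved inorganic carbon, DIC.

DIC = 2.66 mmol/kg

[CO2*] = KH · pCO2 = 10^(−1.55) × 786×10^-6 = 2.215×10^-5 mol/kg
α₀ = 1/(1 + K1/[H⁺] + K1K2/[H⁺]²) = 1/(1 + 10^+2.03 + 10^+1.08) = 0.008321
DIC = [CO2*]/α₀ = 2.215×10^-5 / 0.008321 = 2.66 mmol/kg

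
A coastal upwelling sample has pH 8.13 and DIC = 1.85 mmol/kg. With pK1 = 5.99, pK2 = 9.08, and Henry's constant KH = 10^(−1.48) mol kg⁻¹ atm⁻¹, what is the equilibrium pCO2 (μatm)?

pCO2 = 362 μatm

α₀ = 1 / (1 + K1/[H⁺] + K1K2/[H⁺]²) = 1 / (1 + 10^+2.14 + 10^+1.19)
   = 1 / (1 + 138.04 + 15.488) = 1/154.53 = 0.006471
[CO2*] = α₀ × DIC = 0.006471 × 1.85 = 0.01197 mmol/kg = 11.97 μmol/kg
pCO2 = [CO2*]/KH = 1.197×10^-5 / 3.311×10^-2 = 362 μatm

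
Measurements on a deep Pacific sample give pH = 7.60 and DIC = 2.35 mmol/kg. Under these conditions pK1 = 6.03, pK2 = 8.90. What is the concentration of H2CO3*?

α₀ = 1 / (1 + K1/[H⁺] + K1K2/[H⁺]²) = 1 / (1 + 10^+1.57 + 10^+0.27)
   = 1 / (1 + 37.154 + 1.8621) = 1/40.016 = 0.02499
[CO2*] = α₀ × DIC = 0.02499 × 2.35 = 0.0587 mmol/kg

[CO2*] = 0.0587 mmol/kg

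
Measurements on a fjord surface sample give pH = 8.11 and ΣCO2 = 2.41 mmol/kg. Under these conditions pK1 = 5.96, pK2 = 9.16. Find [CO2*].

α₀ = 1 / (1 + K1/[H⁺] + K1K2/[H⁺]²) = 1 / (1 + 10^+2.15 + 10^+1.10)
   = 1 / (1 + 141.25 + 12.589) = 1/154.84 = 0.006458
[CO2*] = α₀ × DIC = 0.006458 × 2.41 = 0.0156 mmol/kg = 15.6 μmol/kg

[CO2*] = 15.6 μmol/kg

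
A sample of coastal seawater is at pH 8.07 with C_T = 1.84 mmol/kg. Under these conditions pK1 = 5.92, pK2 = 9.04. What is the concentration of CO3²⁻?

[CO3²⁻] = 0.177 mmol/kg

α₂ = 1 / (1 + [H⁺]/K2 + [H⁺]²/(K1K2)) = 1 / (1 + 10^+0.97 + 10^-1.18)
   = 1 / (1 + 9.3325 + 0.066069) = 1/10.399 = 0.09617
[CO3²⁻] = α₂ × DIC = 0.09617 × 1.84 = 0.177 mmol/kg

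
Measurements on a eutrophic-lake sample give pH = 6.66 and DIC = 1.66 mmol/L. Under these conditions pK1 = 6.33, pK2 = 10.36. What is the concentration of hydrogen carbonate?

α₁ = 1 / (1 + [H⁺]/K1 + K2/[H⁺]) = 1 / (1 + 10^-0.33 + 10^-3.70)
   = 1 / (1 + 0.46774 + 0.00019953) = 1/1.4679 = 0.6812
[HCO3⁻] = α₁ × DIC = 0.6812 × 1.66 = 1.13 mmol/L

[HCO3⁻] = 1.13 mmol/L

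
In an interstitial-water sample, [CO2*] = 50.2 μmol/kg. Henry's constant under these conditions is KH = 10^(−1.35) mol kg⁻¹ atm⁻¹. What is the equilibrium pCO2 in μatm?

pCO2 = 1120 μatm

KH = 10^(−1.35) = 4.467×10^-2 mol kg⁻¹ atm⁻¹
pCO2 = [CO2*]/KH = 50.2×10^-6 / 4.467×10^-2 = 1.12×10^-3 atm = 1120 μatm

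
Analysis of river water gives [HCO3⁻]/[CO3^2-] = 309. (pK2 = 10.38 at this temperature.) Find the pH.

From K2 = [H⁺][CO3^2-]/[HCO3⁻]:  pH = pK2 − log₁₀([HCO3⁻]/[CO3^2-])
log₁₀(309) = +2.490
pH = 10.38 − (+2.490) = 7.89

pH = 7.89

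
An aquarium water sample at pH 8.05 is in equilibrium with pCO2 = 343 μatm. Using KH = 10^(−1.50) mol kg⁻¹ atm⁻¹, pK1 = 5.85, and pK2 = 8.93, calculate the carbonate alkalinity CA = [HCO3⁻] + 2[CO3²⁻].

[CO2*] = KH · pCO2 = 10^(−1.50) × 343×10^-6 = 1.085×10^-5 mol/kg
α₀ = 1/(1 + K1/[H⁺] + K1K2/[H⁺]²) = 1/(1 + 10^+2.20 + 10^+1.32) = 0.005544
DIC = [CO2*]/α₀ = 1.085×10^-5 / 0.005544 = 1.957 mmol/kg
CA = (α₁ + 2α₂)·DIC = (0.8786 + 2×0.1158) × 1.957 = 2.17 mmol/kg

CA = 2.17 mmol/kg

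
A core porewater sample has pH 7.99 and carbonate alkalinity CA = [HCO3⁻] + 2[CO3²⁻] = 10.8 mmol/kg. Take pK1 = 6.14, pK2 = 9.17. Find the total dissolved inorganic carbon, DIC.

CA = [HCO3⁻] + 2[CO3²⁻] = (α₁ + 2α₂)·DIC
At pH 7.99: [H⁺]/K1 = 10^-1.85 = 0.014125, K2/[H⁺] = 10^-1.18 = 0.066069
α₁ = 1/(1 + 0.014125 + 0.066069) = 1/1.0802 = 0.9258; α₂ = α₁·K2/[H⁺] = 0.06116
α₁ + 2α₂ = 1.0481
DIC = CA / (α₁ + 2α₂) = 10.8 / 1.0481 = 10.3 mmol/kg

DIC = 10.3 mmol/kg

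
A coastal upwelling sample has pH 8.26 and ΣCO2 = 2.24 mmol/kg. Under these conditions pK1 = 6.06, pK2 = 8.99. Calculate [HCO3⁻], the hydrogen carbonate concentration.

α₁ = 1 / (1 + [H⁺]/K1 + K2/[H⁺]) = 1 / (1 + 10^-2.20 + 10^-0.73)
   = 1 / (1 + 0.0063096 + 0.18621) = 1/1.1925 = 0.8386
[HCO3⁻] = α₁ × DIC = 0.8386 × 2.24 = 1.88 mmol/kg

[HCO3⁻] = 1.88 mmol/kg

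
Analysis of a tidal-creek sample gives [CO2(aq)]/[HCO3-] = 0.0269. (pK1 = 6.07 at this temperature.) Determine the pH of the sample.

pH = 7.64

From K1 = [H⁺][HCO3-]/[CO2(aq)]:  pH = pK1 − log₁₀([CO2(aq)]/[HCO3-])
log₁₀(0.0269) = -1.570
pH = 6.07 − (-1.570) = 7.64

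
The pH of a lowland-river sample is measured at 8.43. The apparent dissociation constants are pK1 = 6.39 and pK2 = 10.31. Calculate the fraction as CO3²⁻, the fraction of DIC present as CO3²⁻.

α₂ = 1 / (1 + [H⁺]/K2 + [H⁺]²/(K1K2)) = 1 / (1 + 10^+1.88 + 10^-0.16)
   = 1 / (1 + 75.858 + 0.69183) = 1/77.550 = 0.01289

α₂ = 0.0129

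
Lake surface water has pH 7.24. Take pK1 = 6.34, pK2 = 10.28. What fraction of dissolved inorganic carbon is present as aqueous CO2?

α₀ = 0.112

α₀ = 1 / (1 + K1/[H⁺] + K1K2/[H⁺]²) = 1 / (1 + 10^+0.90 + 10^-2.14)
   = 1 / (1 + 7.9433 + 0.0072444) = 1/8.9505 = 0.1117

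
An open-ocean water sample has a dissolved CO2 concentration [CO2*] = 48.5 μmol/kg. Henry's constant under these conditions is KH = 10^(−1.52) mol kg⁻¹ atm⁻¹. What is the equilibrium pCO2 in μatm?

KH = 10^(−1.52) = 3.020×10^-2 mol kg⁻¹ atm⁻¹
pCO2 = [CO2*]/KH = 48.5×10^-6 / 3.020×10^-2 = 1.61×10^-3 atm = 1610 μatm

pCO2 = 1610 μatm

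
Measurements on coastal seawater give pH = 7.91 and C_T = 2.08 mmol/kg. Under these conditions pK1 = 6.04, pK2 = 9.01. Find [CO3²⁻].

α₂ = 1 / (1 + [H⁺]/K2 + [H⁺]²/(K1K2)) = 1 / (1 + 10^+1.10 + 10^-0.77)
   = 1 / (1 + 12.589 + 0.16982) = 1/13.759 = 0.07268
[CO3²⁻] = α₂ × DIC = 0.07268 × 2.08 = 0.151 mmol/kg

[CO3²⁻] = 0.151 mmol/kg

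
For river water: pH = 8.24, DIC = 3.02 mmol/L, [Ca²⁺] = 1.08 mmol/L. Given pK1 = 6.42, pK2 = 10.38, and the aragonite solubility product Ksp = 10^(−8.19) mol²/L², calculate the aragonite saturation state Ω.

Ω = 3.58

α₂ = 1 / (1 + [H⁺]/K2 + [H⁺]²/(K1K2)) = 1 / (1 + 10^+2.14 + 10^+0.32)
   = 1 / (1 + 138.04 + 2.0893) = 1/141.13 = 0.007086
[CO3²⁻] = α₂ × DIC = 0.007086 × 3.02 = 0.02140 mmol/L
Ksp = 10^(−8.19) = 6.457×10^-9
Ω = [Ca²⁺][CO3²⁻]/Ksp = (1.08×10^-3)(2.140×10^-5) / 6.457×10^-9 = 3.58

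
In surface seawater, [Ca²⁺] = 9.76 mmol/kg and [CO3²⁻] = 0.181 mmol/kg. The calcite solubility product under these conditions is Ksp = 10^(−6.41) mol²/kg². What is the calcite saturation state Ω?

Ω = 4.54

Ksp = 10^(−6.41) = 3.890×10^-7
Ω = [Ca²⁺][CO3²⁻]/Ksp = (9.76×10^-3)(0.181×10^-3) / 3.890×10^-7 = 4.54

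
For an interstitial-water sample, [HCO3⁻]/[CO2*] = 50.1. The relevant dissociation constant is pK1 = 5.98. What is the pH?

From K1 = [H⁺][HCO3⁻]/[CO2*]:  pH = pK1 + log₁₀([HCO3⁻]/[CO2*])
log₁₀(50.1) = +1.700
pH = 5.98 + (+1.700) = 7.68

pH = 7.68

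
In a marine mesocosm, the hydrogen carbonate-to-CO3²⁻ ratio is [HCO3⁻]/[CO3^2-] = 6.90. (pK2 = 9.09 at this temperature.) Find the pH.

pH = 8.25

From K2 = [H⁺][CO3^2-]/[HCO3⁻]:  pH = pK2 − log₁₀([HCO3⁻]/[CO3^2-])
log₁₀(6.90) = +0.839
pH = 9.09 − (+0.839) = 8.25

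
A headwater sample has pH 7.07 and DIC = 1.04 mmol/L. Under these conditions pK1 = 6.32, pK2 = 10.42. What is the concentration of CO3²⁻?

α₂ = 1 / (1 + [H⁺]/K2 + [H⁺]²/(K1K2)) = 1 / (1 + 10^+3.35 + 10^+2.60)
   = 1 / (1 + 2238.7 + 398.11) = 1/2637.8 = 0.0003791
[CO3²⁻] = α₂ × DIC = 0.0003791 × 1.04 = 0.000394 mmol/L = 0.394 μmol/L

[CO3²⁻] = 0.394 μmol/L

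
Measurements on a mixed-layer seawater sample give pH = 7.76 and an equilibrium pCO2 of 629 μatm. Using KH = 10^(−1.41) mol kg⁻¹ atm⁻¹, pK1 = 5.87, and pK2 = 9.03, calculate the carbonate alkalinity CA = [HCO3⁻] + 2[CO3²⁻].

CA = 2.10 mmol/kg

[CO2*] = KH · pCO2 = 10^(−1.41) × 629×10^-6 = 2.447×10^-5 mol/kg
α₀ = 1/(1 + K1/[H⁺] + K1K2/[H⁺]²) = 1/(1 + 10^+1.89 + 10^+0.62) = 0.01208
DIC = [CO2*]/α₀ = 2.447×10^-5 / 0.01208 = 2.026 mmol/kg
CA = (α₁ + 2α₂)·DIC = (0.9376 + 2×0.05035) × 2.026 = 2.10 mmol/kg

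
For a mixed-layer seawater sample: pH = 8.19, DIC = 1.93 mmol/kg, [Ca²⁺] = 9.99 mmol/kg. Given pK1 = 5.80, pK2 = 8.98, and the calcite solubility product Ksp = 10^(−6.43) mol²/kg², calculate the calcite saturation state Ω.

Ω = 7.22

α₂ = 1 / (1 + [H⁺]/K2 + [H⁺]²/(K1K2)) = 1 / (1 + 10^+0.79 + 10^-1.60)
   = 1 / (1 + 6.1660 + 0.025119) = 1/7.1911 = 0.1391
[CO3²⁻] = α₂ × DIC = 0.1391 × 1.93 = 0.2684 mmol/kg
Ksp = 10^(−6.43) = 3.715×10^-7
Ω = [Ca²⁺][CO3²⁻]/Ksp = (9.99×10^-3)(2.684×10^-4) / 3.715×10^-7 = 7.22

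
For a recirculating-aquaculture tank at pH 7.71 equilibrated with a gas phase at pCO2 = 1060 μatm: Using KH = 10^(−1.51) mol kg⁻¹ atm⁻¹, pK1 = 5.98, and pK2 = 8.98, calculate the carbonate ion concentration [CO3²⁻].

[CO3²⁻] = 0.0945 mmol/kg

[CO2*] = KH · pCO2 = 10^(−1.51) × 1060×10^-6 = 3.276×10^-5 mol/kg
α₀ = 1/(1 + K1/[H⁺] + K1K2/[H⁺]²) = 1/(1 + 10^+1.73 + 10^+0.46) = 0.01736
DIC = [CO2*]/α₀ = 3.276×10^-5 / 0.01736 = 1.886 mmol/kg
[CO3²⁻] = α₂·DIC; α₂ = 0.05008, so [CO3²⁻] = 0.05008 × 1.886 = 0.0945 mmol/kg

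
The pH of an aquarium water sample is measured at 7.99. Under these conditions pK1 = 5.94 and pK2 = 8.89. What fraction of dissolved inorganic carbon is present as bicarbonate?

α₁ = 1 / (1 + [H⁺]/K1 + K2/[H⁺]) = 1 / (1 + 10^-2.05 + 10^-0.90)
   = 1 / (1 + 0.0089125 + 0.12589) = 1/1.1348 = 0.8812

α₁ = 0.881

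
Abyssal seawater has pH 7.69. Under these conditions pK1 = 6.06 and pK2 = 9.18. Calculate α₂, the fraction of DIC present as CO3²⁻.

α₂ = 0.0306

α₂ = 1 / (1 + [H⁺]/K2 + [H⁺]²/(K1K2)) = 1 / (1 + 10^+1.49 + 10^-0.14)
   = 1 / (1 + 30.903 + 0.72444) = 1/32.627 = 0.03065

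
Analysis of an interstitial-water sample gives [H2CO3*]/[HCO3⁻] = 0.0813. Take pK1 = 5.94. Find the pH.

pH = 7.03

From K1 = [H⁺][HCO3⁻]/[H2CO3*]:  pH = pK1 − log₁₀([H2CO3*]/[HCO3⁻])
log₁₀(0.0813) = -1.090
pH = 5.94 − (-1.090) = 7.03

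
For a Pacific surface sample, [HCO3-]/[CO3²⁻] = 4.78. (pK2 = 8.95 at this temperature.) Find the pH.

From K2 = [H⁺][CO3²⁻]/[HCO3-]:  pH = pK2 − log₁₀([HCO3-]/[CO3²⁻])
log₁₀(4.78) = +0.679
pH = 8.95 − (+0.679) = 8.27

pH = 8.27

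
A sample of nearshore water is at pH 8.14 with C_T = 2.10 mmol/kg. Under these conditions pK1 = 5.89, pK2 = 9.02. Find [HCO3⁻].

[HCO3⁻] = 1.85 mmol/kg

α₁ = 1 / (1 + [H⁺]/K1 + K2/[H⁺]) = 1 / (1 + 10^-2.25 + 10^-0.88)
   = 1 / (1 + 0.0056234 + 0.13183) = 1/1.1374 = 0.8792
[HCO3⁻] = α₁ × DIC = 0.8792 × 2.10 = 1.85 mmol/kg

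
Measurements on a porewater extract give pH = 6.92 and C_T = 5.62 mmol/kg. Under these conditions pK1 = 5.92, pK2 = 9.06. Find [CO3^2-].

α₂ = 1 / (1 + [H⁺]/K2 + [H⁺]²/(K1K2)) = 1 / (1 + 10^+2.14 + 10^+1.14)
   = 1 / (1 + 138.04 + 13.804) = 1/152.84 = 0.006543
[CO3²⁻] = α₂ × DIC = 0.006543 × 5.62 = 0.0368 mmol/kg

[CO3²⁻] = 0.0368 mmol/kg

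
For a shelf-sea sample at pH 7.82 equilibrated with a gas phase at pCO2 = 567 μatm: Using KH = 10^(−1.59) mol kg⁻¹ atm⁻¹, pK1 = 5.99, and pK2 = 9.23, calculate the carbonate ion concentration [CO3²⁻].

[CO3²⁻] = 0.0383 mmol/kg

[CO2*] = KH · pCO2 = 10^(−1.59) × 567×10^-6 = 1.457×10^-5 mol/kg
α₀ = 1/(1 + K1/[H⁺] + K1K2/[H⁺]²) = 1/(1 + 10^+1.83 + 10^+0.42) = 0.01404
DIC = [CO2*]/α₀ = 1.457×10^-5 / 0.01404 = 1.038 mmol/kg
[CO3²⁻] = α₂·DIC; α₂ = 0.03692, so [CO3²⁻] = 0.03692 × 1.038 = 0.0383 mmol/kg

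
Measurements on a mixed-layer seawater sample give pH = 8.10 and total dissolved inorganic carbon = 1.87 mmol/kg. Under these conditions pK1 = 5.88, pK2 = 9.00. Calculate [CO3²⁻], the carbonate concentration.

α₂ = 1 / (1 + [H⁺]/K2 + [H⁺]²/(K1K2)) = 1 / (1 + 10^+0.90 + 10^-1.32)
   = 1 / (1 + 7.9433 + 0.047863) = 1/8.9911 = 0.1112
[CO3²⁻] = α₂ × DIC = 0.1112 × 1.87 = 0.208 mmol/kg

[CO3²⁻] = 0.208 mmol/kg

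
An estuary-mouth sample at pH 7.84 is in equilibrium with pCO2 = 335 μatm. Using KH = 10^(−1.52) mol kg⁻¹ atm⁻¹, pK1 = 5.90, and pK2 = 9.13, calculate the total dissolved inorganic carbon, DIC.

[CO2*] = KH · pCO2 = 10^(−1.52) × 335×10^-6 = 1.012×10^-5 mol/kg
α₀ = 1/(1 + K1/[H⁺] + K1K2/[H⁺]²) = 1/(1 + 10^+1.94 + 10^+0.65) = 0.01080
DIC = [CO2*]/α₀ = 1.012×10^-5 / 0.01080 = 0.936 mmol/kg

DIC = 0.936 mmol/kg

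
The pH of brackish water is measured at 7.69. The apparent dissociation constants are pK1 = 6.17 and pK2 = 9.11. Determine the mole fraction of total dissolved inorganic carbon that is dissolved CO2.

α₀ = 1 / (1 + K1/[H⁺] + K1K2/[H⁺]²) = 1 / (1 + 10^+1.52 + 10^+0.10)
   = 1 / (1 + 33.113 + 1.2589) = 1/35.372 = 0.02827

α₀ = 0.0283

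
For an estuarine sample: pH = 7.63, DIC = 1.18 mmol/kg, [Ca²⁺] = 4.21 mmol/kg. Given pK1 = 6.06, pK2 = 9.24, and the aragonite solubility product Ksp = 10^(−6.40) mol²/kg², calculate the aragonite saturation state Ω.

Ω = 0.291

α₂ = 1 / (1 + [H⁺]/K2 + [H⁺]²/(K1K2)) = 1 / (1 + 10^+1.61 + 10^+0.04)
   = 1 / (1 + 40.738 + 1.0965) = 1/42.835 = 0.02335
[CO3²⁻] = α₂ × DIC = 0.02335 × 1.18 = 0.02755 mmol/kg
Ksp = 10^(−6.40) = 3.981×10^-7
Ω = [Ca²⁺][CO3²⁻]/Ksp = (4.21×10^-3)(2.755×10^-5) / 3.981×10^-7 = 0.291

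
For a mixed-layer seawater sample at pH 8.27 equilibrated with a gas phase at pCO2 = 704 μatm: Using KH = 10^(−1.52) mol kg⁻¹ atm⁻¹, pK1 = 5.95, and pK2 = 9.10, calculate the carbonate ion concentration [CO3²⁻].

[CO3²⁻] = 0.657 mmol/kg

[CO2*] = KH · pCO2 = 10^(−1.52) × 704×10^-6 = 2.126×10^-5 mol/kg
α₀ = 1/(1 + K1/[H⁺] + K1K2/[H⁺]²) = 1/(1 + 10^+2.32 + 10^+1.49) = 0.004152
DIC = [CO2*]/α₀ = 2.126×10^-5 / 0.004152 = 5.120 mmol/kg
[CO3²⁻] = α₂·DIC; α₂ = 0.1283, so [CO3²⁻] = 0.1283 × 5.120 = 0.657 mmol/kg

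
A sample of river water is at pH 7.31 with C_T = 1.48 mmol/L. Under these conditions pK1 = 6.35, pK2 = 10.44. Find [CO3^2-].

α₂ = 1 / (1 + [H⁺]/K2 + [H⁺]²/(K1K2)) = 1 / (1 + 10^+3.13 + 10^+2.17)
   = 1 / (1 + 1349.0 + 147.91) = 1/1497.9 = 0.0006676
[CO3²⁻] = α₂ × DIC = 0.0006676 × 1.48 = 0.000988 mmol/L = 0.988 μmol/L

[CO3²⁻] = 0.988 μmol/L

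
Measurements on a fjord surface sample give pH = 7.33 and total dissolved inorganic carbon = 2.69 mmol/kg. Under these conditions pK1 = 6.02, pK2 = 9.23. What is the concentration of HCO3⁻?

[HCO3⁻] = 2.53 mmol/kg

α₁ = 1 / (1 + [H⁺]/K1 + K2/[H⁺]) = 1 / (1 + 10^-1.31 + 10^-1.90)
   = 1 / (1 + 0.048978 + 0.012589) = 1/1.0616 = 0.9420
[HCO3⁻] = α₁ × DIC = 0.9420 × 2.69 = 2.53 mmol/kg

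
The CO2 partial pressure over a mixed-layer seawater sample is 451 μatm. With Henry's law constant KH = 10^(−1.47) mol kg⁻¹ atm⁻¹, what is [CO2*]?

[CO2*] = 15.3 μmol/kg

KH = 10^(−1.47) = 3.388×10^-2 mol kg⁻¹ atm⁻¹
[CO2*] = KH · pCO2 = 3.388×10^-2 × 451×10^-6 atm = 1.53×10^-5 mol/kg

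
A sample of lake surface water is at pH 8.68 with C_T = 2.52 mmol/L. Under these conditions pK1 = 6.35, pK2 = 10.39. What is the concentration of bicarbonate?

[HCO3⁻] = 2.46 mmol/L

α₁ = 1 / (1 + [H⁺]/K1 + K2/[H⁺]) = 1 / (1 + 10^-2.33 + 10^-1.71)
   = 1 / (1 + 0.0046774 + 0.019498) = 1/1.0242 = 0.9764
[HCO3⁻] = α₁ × DIC = 0.9764 × 2.52 = 2.46 mmol/L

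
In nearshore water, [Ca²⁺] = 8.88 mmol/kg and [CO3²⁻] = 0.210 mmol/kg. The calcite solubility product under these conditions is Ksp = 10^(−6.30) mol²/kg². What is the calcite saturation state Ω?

Ksp = 10^(−6.30) = 5.012×10^-7
Ω = [Ca²⁺][CO3²⁻]/Ksp = (8.88×10^-3)(0.210×10^-3) / 5.012×10^-7 = 3.72

Ω = 3.72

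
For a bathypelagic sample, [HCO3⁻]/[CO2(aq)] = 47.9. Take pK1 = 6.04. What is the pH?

pH = 7.72

From K1 = [H⁺][HCO3⁻]/[CO2(aq)]:  pH = pK1 + log₁₀([HCO3⁻]/[CO2(aq)])
log₁₀(47.9) = +1.680
pH = 6.04 + (+1.680) = 7.72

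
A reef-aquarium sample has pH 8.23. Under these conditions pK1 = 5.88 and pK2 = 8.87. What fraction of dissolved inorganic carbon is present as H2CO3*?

α₀ = 0.00362

α₀ = 1 / (1 + K1/[H⁺] + K1K2/[H⁺]²) = 1 / (1 + 10^+2.35 + 10^+1.71)
   = 1 / (1 + 223.87 + 51.286) = 1/276.16 = 0.003621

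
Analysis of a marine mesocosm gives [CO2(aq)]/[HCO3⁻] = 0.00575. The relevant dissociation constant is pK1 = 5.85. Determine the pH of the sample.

From K1 = [H⁺][HCO3⁻]/[CO2(aq)]:  pH = pK1 − log₁₀([CO2(aq)]/[HCO3⁻])
log₁₀(0.00575) = -2.240
pH = 5.85 − (-2.240) = 8.09

pH = 8.09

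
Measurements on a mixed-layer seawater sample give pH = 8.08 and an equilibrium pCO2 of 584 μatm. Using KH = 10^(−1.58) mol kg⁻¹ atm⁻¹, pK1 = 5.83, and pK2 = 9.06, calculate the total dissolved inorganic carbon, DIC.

DIC = 3.03 mmol/kg

[CO2*] = KH · pCO2 = 10^(−1.58) × 584×10^-6 = 1.536×10^-5 mol/kg
α₀ = 1/(1 + K1/[H⁺] + K1K2/[H⁺]²) = 1/(1 + 10^+2.25 + 10^+1.27) = 0.005065
DIC = [CO2*]/α₀ = 1.536×10^-5 / 0.005065 = 3.03 mmol/kg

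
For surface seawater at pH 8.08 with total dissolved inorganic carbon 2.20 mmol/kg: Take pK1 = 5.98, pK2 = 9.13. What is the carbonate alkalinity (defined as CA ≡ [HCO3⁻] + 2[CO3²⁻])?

CA = 2.36 mmol/kg

CA = [HCO3⁻] + 2[CO3²⁻] = (α₁ + 2α₂)·DIC
At pH 8.08: [H⁺]/K1 = 10^-2.10 = 0.0079433, K2/[H⁺] = 10^-1.05 = 0.089125
α₁ = 1/(1 + 0.0079433 + 0.089125) = 1/1.0971 = 0.9115; α₂ = α₁·K2/[H⁺] = 0.08124
α₁ + 2α₂ = 1.0740
CA = 1.0740 × 2.20 = 2.36 mmol/kg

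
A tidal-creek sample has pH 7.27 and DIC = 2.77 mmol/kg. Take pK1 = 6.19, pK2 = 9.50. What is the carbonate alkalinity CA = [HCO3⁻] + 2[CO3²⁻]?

CA = 2.57 mmol/kg

CA = [HCO3⁻] + 2[CO3²⁻] = (α₁ + 2α₂)·DIC
At pH 7.27: [H⁺]/K1 = 10^-1.08 = 0.083176, K2/[H⁺] = 10^-2.23 = 0.0058884
α₁ = 1/(1 + 0.083176 + 0.0058884) = 1/1.0891 = 0.9182; α₂ = α₁·K2/[H⁺] = 0.005407
α₁ + 2α₂ = 0.9290
CA = 0.9290 × 2.77 = 2.57 mmol/kg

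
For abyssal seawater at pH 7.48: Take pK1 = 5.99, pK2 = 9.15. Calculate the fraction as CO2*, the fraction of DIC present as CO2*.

α₀ = 0.0307

α₀ = 1 / (1 + K1/[H⁺] + K1K2/[H⁺]²) = 1 / (1 + 10^+1.49 + 10^-0.18)
   = 1 / (1 + 30.903 + 0.66069) = 1/32.564 = 0.03071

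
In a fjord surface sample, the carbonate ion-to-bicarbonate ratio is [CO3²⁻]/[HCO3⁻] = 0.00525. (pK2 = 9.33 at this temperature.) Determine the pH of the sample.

pH = 7.05

From K2 = [H⁺][CO3²⁻]/[HCO3⁻]:  pH = pK2 + log₁₀([CO3²⁻]/[HCO3⁻])
log₁₀(0.00525) = -2.280
pH = 9.33 + (-2.280) = 7.05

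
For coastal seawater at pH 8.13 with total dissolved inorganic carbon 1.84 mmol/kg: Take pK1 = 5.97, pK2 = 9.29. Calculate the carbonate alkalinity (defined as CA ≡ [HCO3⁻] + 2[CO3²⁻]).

CA = 1.95 mmol/kg

CA = [HCO3⁻] + 2[CO3²⁻] = (α₁ + 2α₂)·DIC
At pH 8.13: [H⁺]/K1 = 10^-2.16 = 0.0069183, K2/[H⁺] = 10^-1.16 = 0.069183
α₁ = 1/(1 + 0.0069183 + 0.069183) = 1/1.0761 = 0.9293; α₂ = α₁·K2/[H⁺] = 0.06429
α₁ + 2α₂ = 1.0579
CA = 1.0579 × 1.84 = 1.95 mmol/kg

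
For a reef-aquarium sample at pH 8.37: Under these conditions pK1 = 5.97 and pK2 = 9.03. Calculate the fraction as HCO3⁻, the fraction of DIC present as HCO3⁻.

α₁ = 1 / (1 + [H⁺]/K1 + K2/[H⁺]) = 1 / (1 + 10^-2.40 + 10^-0.66)
   = 1 / (1 + 0.0039811 + 0.21878) = 1/1.2228 = 0.8178

α₁ = 0.818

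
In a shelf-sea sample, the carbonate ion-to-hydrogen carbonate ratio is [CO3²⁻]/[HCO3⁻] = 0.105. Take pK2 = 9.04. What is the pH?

From K2 = [H⁺][CO3²⁻]/[HCO3⁻]:  pH = pK2 + log₁₀([CO3²⁻]/[HCO3⁻])
log₁₀(0.105) = -0.979
pH = 9.04 + (-0.979) = 8.06

pH = 8.06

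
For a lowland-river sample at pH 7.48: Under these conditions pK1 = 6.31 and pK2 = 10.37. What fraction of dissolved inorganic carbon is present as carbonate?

α₂ = 0.00121

α₂ = 1 / (1 + [H⁺]/K2 + [H⁺]²/(K1K2)) = 1 / (1 + 10^+2.89 + 10^+1.72)
   = 1 / (1 + 776.25 + 52.481) = 1/829.73 = 0.001205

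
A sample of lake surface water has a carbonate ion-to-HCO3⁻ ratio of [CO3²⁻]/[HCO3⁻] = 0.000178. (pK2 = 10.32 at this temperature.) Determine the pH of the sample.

From K2 = [H⁺][CO3²⁻]/[HCO3⁻]:  pH = pK2 + log₁₀([CO3²⁻]/[HCO3⁻])
log₁₀(0.000178) = -3.750
pH = 10.32 + (-3.750) = 6.57

pH = 6.57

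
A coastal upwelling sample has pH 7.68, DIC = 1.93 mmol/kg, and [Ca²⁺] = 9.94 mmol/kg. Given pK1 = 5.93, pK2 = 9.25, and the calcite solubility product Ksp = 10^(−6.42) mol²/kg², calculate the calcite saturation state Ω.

Ω = 1.30

α₂ = 1 / (1 + [H⁺]/K2 + [H⁺]²/(K1K2)) = 1 / (1 + 10^+1.57 + 10^-0.18)
   = 1 / (1 + 37.154 + 0.66069) = 1/38.814 = 0.02576
[CO3²⁻] = α₂ × DIC = 0.02576 × 1.93 = 0.04972 mmol/kg
Ksp = 10^(−6.42) = 3.802×10^-7
Ω = [Ca²⁺][CO3²⁻]/Ksp = (9.94×10^-3)(4.972×10^-5) / 3.802×10^-7 = 1.30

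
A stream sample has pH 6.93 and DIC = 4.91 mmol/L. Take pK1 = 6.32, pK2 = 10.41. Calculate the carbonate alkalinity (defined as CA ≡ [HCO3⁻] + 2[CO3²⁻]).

CA = [HCO3⁻] + 2[CO3²⁻] = (α₁ + 2α₂)·DIC
At pH 6.93: [H⁺]/K1 = 10^-0.61 = 0.24547, K2/[H⁺] = 10^-3.48 = 0.00033113
α₁ = 1/(1 + 0.24547 + 0.00033113) = 1/1.2458 = 0.8027; α₂ = α₁·K2/[H⁺] = 0.0002658
α₁ + 2α₂ = 0.8032
CA = 0.8032 × 4.91 = 3.94 mmol/L

CA = 3.94 mmol/L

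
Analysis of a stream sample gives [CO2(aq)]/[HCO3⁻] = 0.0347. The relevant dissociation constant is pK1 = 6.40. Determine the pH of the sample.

From K1 = [H⁺][HCO3⁻]/[CO2(aq)]:  pH = pK1 − log₁₀([CO2(aq)]/[HCO3⁻])
log₁₀(0.0347) = -1.460
pH = 6.40 − (-1.460) = 7.86

pH = 7.86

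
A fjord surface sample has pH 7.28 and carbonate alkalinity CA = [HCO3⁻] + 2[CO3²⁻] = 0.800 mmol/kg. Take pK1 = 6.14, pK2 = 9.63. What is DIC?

DIC = 0.854 mmol/kg

CA = [HCO3⁻] + 2[CO3²⁻] = (α₁ + 2α₂)·DIC
At pH 7.28: [H⁺]/K1 = 10^-1.14 = 0.072444, K2/[H⁺] = 10^-2.35 = 0.0044668
α₁ = 1/(1 + 0.072444 + 0.0044668) = 1/1.0769 = 0.9286; α₂ = α₁·K2/[H⁺] = 0.004148
α₁ + 2α₂ = 0.9369
DIC = CA / (α₁ + 2α₂) = 0.800 / 0.9369 = 0.854 mmol/kg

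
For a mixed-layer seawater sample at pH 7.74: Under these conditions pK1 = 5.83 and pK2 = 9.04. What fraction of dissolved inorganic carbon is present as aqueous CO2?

α₀ = 1 / (1 + K1/[H⁺] + K1K2/[H⁺]²) = 1 / (1 + 10^+1.91 + 10^+0.61)
   = 1 / (1 + 81.283 + 4.0738) = 1/86.357 = 0.01158

α₀ = 0.0116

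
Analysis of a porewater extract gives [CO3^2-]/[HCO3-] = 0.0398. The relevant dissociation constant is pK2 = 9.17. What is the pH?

pH = 7.77

From K2 = [H⁺][CO3^2-]/[HCO3-]:  pH = pK2 + log₁₀([CO3^2-]/[HCO3-])
log₁₀(0.0398) = -1.400
pH = 9.17 + (-1.400) = 7.77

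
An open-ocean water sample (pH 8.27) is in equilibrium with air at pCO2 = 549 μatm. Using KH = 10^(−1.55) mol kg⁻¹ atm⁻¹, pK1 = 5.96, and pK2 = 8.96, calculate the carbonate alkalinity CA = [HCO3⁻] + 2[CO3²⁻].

CA = 4.45 mmol/kg

[CO2*] = KH · pCO2 = 10^(−1.55) × 549×10^-6 = 1.547×10^-5 mol/kg
α₀ = 1/(1 + K1/[H⁺] + K1K2/[H⁺]²) = 1/(1 + 10^+2.31 + 10^+1.62) = 0.004051
DIC = [CO2*]/α₀ = 1.547×10^-5 / 0.004051 = 3.820 mmol/kg
CA = (α₁ + 2α₂)·DIC = (0.8271 + 2×0.1689) × 3.820 = 4.45 mmol/kg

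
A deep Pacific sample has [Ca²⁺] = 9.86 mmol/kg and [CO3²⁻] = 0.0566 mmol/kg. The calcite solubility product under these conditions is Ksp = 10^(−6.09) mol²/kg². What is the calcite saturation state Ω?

Ksp = 10^(−6.09) = 8.128×10^-7
Ω = [Ca²⁺][CO3²⁻]/Ksp = (9.86×10^-3)(0.0566×10^-3) / 8.128×10^-7 = 0.687

Ω = 0.687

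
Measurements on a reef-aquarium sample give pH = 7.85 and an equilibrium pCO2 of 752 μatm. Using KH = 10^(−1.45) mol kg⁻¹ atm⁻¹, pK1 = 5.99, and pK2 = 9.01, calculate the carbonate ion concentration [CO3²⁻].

[CO3²⁻] = 0.134 mmol/kg

[CO2*] = KH · pCO2 = 10^(−1.45) × 752×10^-6 = 2.668×10^-5 mol/kg
α₀ = 1/(1 + K1/[H⁺] + K1K2/[H⁺]²) = 1/(1 + 10^+1.86 + 10^+0.70) = 0.01275
DIC = [CO2*]/α₀ = 2.668×10^-5 / 0.01275 = 2.093 mmol/kg
[CO3²⁻] = α₂·DIC; α₂ = 0.06388, so [CO3²⁻] = 0.06388 × 2.093 = 0.134 mmol/kg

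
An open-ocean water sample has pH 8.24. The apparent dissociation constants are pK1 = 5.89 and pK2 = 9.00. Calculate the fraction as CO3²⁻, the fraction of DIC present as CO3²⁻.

α₂ = 0.147

α₂ = 1 / (1 + [H⁺]/K2 + [H⁺]²/(K1K2)) = 1 / (1 + 10^+0.76 + 10^-1.59)
   = 1 / (1 + 5.7544 + 0.025704) = 1/6.7801 = 0.1475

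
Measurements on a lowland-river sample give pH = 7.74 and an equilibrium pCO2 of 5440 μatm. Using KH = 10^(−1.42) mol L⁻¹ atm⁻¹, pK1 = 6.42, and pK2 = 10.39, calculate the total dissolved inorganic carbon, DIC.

[CO2*] = KH · pCO2 = 10^(−1.42) × 5440×10^-6 = 2.068×10^-4 mol/L
α₀ = 1/(1 + K1/[H⁺] + K1K2/[H⁺]²) = 1/(1 + 10^+1.32 + 10^-1.33) = 0.04558
DIC = [CO2*]/α₀ = 2.068×10^-4 / 0.04558 = 4.54 mmol/L

DIC = 4.54 mmol/L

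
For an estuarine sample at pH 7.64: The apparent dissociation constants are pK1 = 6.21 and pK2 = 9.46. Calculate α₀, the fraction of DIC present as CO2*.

α₀ = 0.0353

α₀ = 1 / (1 + K1/[H⁺] + K1K2/[H⁺]²) = 1 / (1 + 10^+1.43 + 10^-0.39)
   = 1 / (1 + 26.915 + 0.40738) = 1/28.323 = 0.03531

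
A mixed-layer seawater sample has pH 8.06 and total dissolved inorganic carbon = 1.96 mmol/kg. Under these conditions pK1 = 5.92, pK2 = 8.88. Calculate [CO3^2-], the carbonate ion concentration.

α₂ = 1 / (1 + [H⁺]/K2 + [H⁺]²/(K1K2)) = 1 / (1 + 10^+0.82 + 10^-1.32)
   = 1 / (1 + 6.6069 + 0.047863) = 1/7.6548 = 0.1306
[CO3²⁻] = α₂ × DIC = 0.1306 × 1.96 = 0.256 mmol/kg

[CO3²⁻] = 0.256 mmol/kg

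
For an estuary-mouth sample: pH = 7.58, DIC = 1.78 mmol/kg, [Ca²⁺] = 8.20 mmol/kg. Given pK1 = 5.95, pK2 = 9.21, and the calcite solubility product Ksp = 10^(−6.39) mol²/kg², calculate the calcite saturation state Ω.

α₂ = 1 / (1 + [H⁺]/K2 + [H⁺]²/(K1K2)) = 1 / (1 + 10^+1.63 + 10^+0.00)
   = 1 / (1 + 42.658 + 1.0000) = 1/44.658 = 0.02239
[CO3²⁻] = α₂ × DIC = 0.02239 × 1.78 = 0.03986 mmol/kg
Ksp = 10^(−6.39) = 4.074×10^-7
Ω = [Ca²⁺][CO3²⁻]/Ksp = (8.20×10^-3)(3.986×10^-5) / 4.074×10^-7 = 0.802

Ω = 0.802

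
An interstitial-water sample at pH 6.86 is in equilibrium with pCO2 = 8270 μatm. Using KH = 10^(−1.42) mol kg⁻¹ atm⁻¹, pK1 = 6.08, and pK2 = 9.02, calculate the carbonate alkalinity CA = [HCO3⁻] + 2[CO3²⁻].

CA = 1.92 mmol/kg

[CO2*] = KH · pCO2 = 10^(−1.42) × 8270×10^-6 = 3.144×10^-4 mol/kg
α₀ = 1/(1 + K1/[H⁺] + K1K2/[H⁺]²) = 1/(1 + 10^+0.78 + 10^-1.38) = 0.1415
DIC = [CO2*]/α₀ = 3.144×10^-4 / 0.1415 = 2.222 mmol/kg
CA = (α₁ + 2α₂)·DIC = (0.8526 + 2×0.005899) × 2.222 = 1.92 mmol/kg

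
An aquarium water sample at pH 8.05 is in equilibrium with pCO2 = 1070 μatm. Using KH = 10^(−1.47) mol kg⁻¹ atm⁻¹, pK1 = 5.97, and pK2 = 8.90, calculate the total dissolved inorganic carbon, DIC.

DIC = 5.01 mmol/kg

[CO2*] = KH · pCO2 = 10^(−1.47) × 1070×10^-6 = 3.626×10^-5 mol/kg
α₀ = 1/(1 + K1/[H⁺] + K1K2/[H⁺]²) = 1/(1 + 10^+2.08 + 10^+1.23) = 0.007235
DIC = [CO2*]/α₀ = 3.626×10^-5 / 0.007235 = 5.01 mmol/kg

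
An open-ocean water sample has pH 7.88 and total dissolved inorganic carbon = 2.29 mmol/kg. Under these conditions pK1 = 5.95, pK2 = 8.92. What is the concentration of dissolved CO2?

[CO2*] = 0.0244 mmol/kg

α₀ = 1 / (1 + K1/[H⁺] + K1K2/[H⁺]²) = 1 / (1 + 10^+1.93 + 10^+0.89)
   = 1 / (1 + 85.114 + 7.7625) = 1/93.876 = 0.01065
[CO2*] = α₀ × DIC = 0.01065 × 2.29 = 0.0244 mmol/kg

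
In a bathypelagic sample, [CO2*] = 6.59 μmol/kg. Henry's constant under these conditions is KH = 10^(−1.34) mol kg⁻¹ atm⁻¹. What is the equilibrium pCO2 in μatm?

pCO2 = 144 μatm

KH = 10^(−1.34) = 4.571×10^-2 mol kg⁻¹ atm⁻¹
pCO2 = [CO2*]/KH = 6.59×10^-6 / 4.571×10^-2 = 1.44×10^-4 atm = 144 μatm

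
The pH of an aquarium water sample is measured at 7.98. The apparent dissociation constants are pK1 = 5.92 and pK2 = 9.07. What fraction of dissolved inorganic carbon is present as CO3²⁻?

α₂ = 0.0746

α₂ = 1 / (1 + [H⁺]/K2 + [H⁺]²/(K1K2)) = 1 / (1 + 10^+1.09 + 10^-0.97)
   = 1 / (1 + 12.303 + 0.10715) = 1/13.410 = 0.07457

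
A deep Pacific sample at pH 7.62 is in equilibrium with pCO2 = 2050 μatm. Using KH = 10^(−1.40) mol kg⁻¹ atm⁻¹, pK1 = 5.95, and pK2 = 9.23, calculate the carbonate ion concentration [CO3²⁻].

[CO3²⁻] = 0.0937 mmol/kg

[CO2*] = KH · pCO2 = 10^(−1.40) × 2050×10^-6 = 8.161×10^-5 mol/kg
α₀ = 1/(1 + K1/[H⁺] + K1K2/[H⁺]²) = 1/(1 + 10^+1.67 + 10^+0.06) = 0.02044
DIC = [CO2*]/α₀ = 8.161×10^-5 / 0.02044 = 3.993 mmol/kg
[CO3²⁻] = α₂·DIC; α₂ = 0.02347, so [CO3²⁻] = 0.02347 × 3.993 = 0.0937 mmol/kg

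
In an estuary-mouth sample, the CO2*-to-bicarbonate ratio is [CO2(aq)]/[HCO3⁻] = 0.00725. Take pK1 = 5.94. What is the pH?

From K1 = [H⁺][HCO3⁻]/[CO2(aq)]:  pH = pK1 − log₁₀([CO2(aq)]/[HCO3⁻])
log₁₀(0.00725) = -2.140
pH = 5.94 − (-2.140) = 8.08

pH = 8.08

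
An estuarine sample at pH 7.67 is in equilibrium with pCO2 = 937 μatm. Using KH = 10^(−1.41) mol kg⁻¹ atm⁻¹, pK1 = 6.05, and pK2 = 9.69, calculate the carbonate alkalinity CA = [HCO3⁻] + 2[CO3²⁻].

CA = 1.55 mmol/kg

[CO2*] = KH · pCO2 = 10^(−1.41) × 937×10^-6 = 3.645×10^-5 mol/kg
α₀ = 1/(1 + K1/[H⁺] + K1K2/[H⁺]²) = 1/(1 + 10^+1.62 + 10^-0.40) = 0.02321
DIC = [CO2*]/α₀ = 3.645×10^-5 / 0.02321 = 1.571 mmol/kg
CA = (α₁ + 2α₂)·DIC = (0.9676 + 2×0.009240) × 1.571 = 1.55 mmol/kg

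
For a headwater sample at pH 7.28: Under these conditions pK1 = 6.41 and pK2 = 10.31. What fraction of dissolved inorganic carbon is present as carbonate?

α₂ = 0.000822

α₂ = 1 / (1 + [H⁺]/K2 + [H⁺]²/(K1K2)) = 1 / (1 + 10^+3.03 + 10^+2.16)
   = 1 / (1 + 1071.5 + 144.54) = 1/1217.1 = 0.0008216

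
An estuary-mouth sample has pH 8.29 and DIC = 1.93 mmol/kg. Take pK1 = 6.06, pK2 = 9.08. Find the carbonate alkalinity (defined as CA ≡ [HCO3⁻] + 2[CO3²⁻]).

CA = [HCO3⁻] + 2[CO3²⁻] = (α₁ + 2α₂)·DIC
At pH 8.29: [H⁺]/K1 = 10^-2.23 = 0.0058884, K2/[H⁺] = 10^-0.79 = 0.16218
α₁ = 1/(1 + 0.0058884 + 0.16218) = 1/1.1681 = 0.8561; α₂ = α₁·K2/[H⁺] = 0.1388
α₁ + 2α₂ = 1.1338
CA = 1.1338 × 1.93 = 2.19 mmol/kg

CA = 2.19 mmol/kg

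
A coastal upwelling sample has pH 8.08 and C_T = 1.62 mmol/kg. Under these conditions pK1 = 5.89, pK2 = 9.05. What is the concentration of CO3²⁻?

α₂ = 1 / (1 + [H⁺]/K2 + [H⁺]²/(K1K2)) = 1 / (1 + 10^+0.97 + 10^-1.22)
   = 1 / (1 + 9.3325 + 0.060256) = 1/10.393 = 0.09622
[CO3²⁻] = α₂ × DIC = 0.09622 × 1.62 = 0.156 mmol/kg

[CO3²⁻] = 0.156 mmol/kg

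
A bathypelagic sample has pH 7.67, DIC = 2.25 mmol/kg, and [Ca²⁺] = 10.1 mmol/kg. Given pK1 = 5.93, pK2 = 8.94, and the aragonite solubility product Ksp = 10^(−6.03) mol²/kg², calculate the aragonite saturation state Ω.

Ω = 1.22

α₂ = 1 / (1 + [H⁺]/K2 + [H⁺]²/(K1K2)) = 1 / (1 + 10^+1.27 + 10^-0.47)
   = 1 / (1 + 18.621 + 0.33884) = 1/19.960 = 0.05010
[CO3²⁻] = α₂ × DIC = 0.05010 × 2.25 = 0.1127 mmol/kg
Ksp = 10^(−6.03) = 9.333×10^-7
Ω = [Ca²⁺][CO3²⁻]/Ksp = (10.1×10^-3)(1.127×10^-4) / 9.333×10^-7 = 1.22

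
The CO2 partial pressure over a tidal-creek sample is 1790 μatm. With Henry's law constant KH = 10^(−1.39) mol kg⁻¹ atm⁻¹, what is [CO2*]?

KH = 10^(−1.39) = 4.074×10^-2 mol kg⁻¹ atm⁻¹
[CO2*] = KH · pCO2 = 4.074×10^-2 × 1790×10^-6 atm = 7.29×10^-5 mol/kg

[CO2*] = 72.9 μmol/kg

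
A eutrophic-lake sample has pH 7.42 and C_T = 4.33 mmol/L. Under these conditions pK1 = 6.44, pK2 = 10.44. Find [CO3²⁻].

α₂ = 1 / (1 + [H⁺]/K2 + [H⁺]²/(K1K2)) = 1 / (1 + 10^+3.02 + 10^+2.04)
   = 1 / (1 + 1047.1 + 109.65) = 1/1157.8 = 0.0008637
[CO3²⁻] = α₂ × DIC = 0.0008637 × 4.33 = 0.00374 mmol/L = 3.74 μmol/L

[CO3²⁻] = 3.74 μmol/L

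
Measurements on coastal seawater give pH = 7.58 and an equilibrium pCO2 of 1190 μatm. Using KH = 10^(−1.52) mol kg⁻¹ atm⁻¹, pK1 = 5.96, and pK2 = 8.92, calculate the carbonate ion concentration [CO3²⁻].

[CO3²⁻] = 0.0685 mmol/kg

[CO2*] = KH · pCO2 = 10^(−1.52) × 1190×10^-6 = 3.594×10^-5 mol/kg
α₀ = 1/(1 + K1/[H⁺] + K1K2/[H⁺]²) = 1/(1 + 10^+1.62 + 10^+0.28) = 0.02243
DIC = [CO2*]/α₀ = 3.594×10^-5 / 0.02243 = 1.603 mmol/kg
[CO3²⁻] = α₂·DIC; α₂ = 0.04273, so [CO3²⁻] = 0.04273 × 1.603 = 0.0685 mmol/kg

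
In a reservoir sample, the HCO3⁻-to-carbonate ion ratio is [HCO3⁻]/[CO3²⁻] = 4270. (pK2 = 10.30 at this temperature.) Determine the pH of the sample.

pH = 6.67

From K2 = [H⁺][CO3²⁻]/[HCO3⁻]:  pH = pK2 − log₁₀([HCO3⁻]/[CO3²⁻])
log₁₀(4270) = +3.630
pH = 10.30 − (+3.630) = 6.67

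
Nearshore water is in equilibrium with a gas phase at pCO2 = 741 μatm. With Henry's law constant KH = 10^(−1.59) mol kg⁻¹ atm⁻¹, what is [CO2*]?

[CO2*] = 19.0 μmol/kg

KH = 10^(−1.59) = 2.570×10^-2 mol kg⁻¹ atm⁻¹
[CO2*] = KH · pCO2 = 2.570×10^-2 × 741×10^-6 atm = 1.90×10^-5 mol/kg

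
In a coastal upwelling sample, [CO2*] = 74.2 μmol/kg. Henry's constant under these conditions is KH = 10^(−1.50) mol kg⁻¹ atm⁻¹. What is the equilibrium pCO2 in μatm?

pCO2 = 2350 μatm

KH = 10^(−1.50) = 3.162×10^-2 mol kg⁻¹ atm⁻¹
pCO2 = [CO2*]/KH = 74.2×10^-6 / 3.162×10^-2 = 2.35×10^-3 atm = 2350 μatm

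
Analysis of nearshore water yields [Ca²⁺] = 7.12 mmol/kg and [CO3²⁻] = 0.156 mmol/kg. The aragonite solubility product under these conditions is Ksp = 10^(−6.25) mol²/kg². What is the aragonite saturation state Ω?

Ksp = 10^(−6.25) = 5.623×10^-7
Ω = [Ca²⁺][CO3²⁻]/Ksp = (7.12×10^-3)(0.156×10^-3) / 5.623×10^-7 = 1.98

Ω = 1.98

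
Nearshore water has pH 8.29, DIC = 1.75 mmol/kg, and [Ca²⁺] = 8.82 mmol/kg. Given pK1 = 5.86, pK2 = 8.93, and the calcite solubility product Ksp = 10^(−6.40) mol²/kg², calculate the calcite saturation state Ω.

Ω = 7.20

α₂ = 1 / (1 + [H⁺]/K2 + [H⁺]²/(K1K2)) = 1 / (1 + 10^+0.64 + 10^-1.79)
   = 1 / (1 + 4.3652 + 0.016218) = 1/5.3814 = 0.1858
[CO3²⁻] = α₂ × DIC = 0.1858 × 1.75 = 0.3252 mmol/kg
Ksp = 10^(−6.40) = 3.981×10^-7
Ω = [Ca²⁺][CO3²⁻]/Ksp = (8.82×10^-3)(3.252×10^-4) / 3.981×10^-7 = 7.20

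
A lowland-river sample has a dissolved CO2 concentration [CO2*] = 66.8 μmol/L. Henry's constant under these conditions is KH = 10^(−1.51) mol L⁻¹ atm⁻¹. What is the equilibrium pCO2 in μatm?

KH = 10^(−1.51) = 3.090×10^-2 mol L⁻¹ atm⁻¹
pCO2 = [CO2*]/KH = 66.8×10^-6 / 3.090×10^-2 = 2.16×10^-3 atm = 2160 μatm

pCO2 = 2160 μatm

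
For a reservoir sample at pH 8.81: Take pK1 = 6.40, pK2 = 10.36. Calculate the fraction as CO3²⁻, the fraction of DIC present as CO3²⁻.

α₂ = 0.0273

α₂ = 1 / (1 + [H⁺]/K2 + [H⁺]²/(K1K2)) = 1 / (1 + 10^+1.55 + 10^-0.86)
   = 1 / (1 + 35.481 + 0.13804) = 1/36.619 = 0.02731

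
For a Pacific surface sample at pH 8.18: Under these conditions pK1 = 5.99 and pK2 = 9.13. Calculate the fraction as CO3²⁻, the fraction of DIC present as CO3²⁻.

α₂ = 1 / (1 + [H⁺]/K2 + [H⁺]²/(K1K2)) = 1 / (1 + 10^+0.95 + 10^-1.24)
   = 1 / (1 + 8.9125 + 0.057544) = 1/9.9701 = 0.1003

α₂ = 0.100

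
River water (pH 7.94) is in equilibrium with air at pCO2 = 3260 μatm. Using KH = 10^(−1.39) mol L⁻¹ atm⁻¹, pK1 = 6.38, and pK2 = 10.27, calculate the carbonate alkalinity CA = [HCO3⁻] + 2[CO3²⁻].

CA = 4.87 mmol/L

[CO2*] = KH · pCO2 = 10^(−1.39) × 3260×10^-6 = 1.328×10^-4 mol/L
α₀ = 1/(1 + K1/[H⁺] + K1K2/[H⁺]²) = 1/(1 + 10^+1.56 + 10^-0.77) = 0.02668
DIC = [CO2*]/α₀ = 1.328×10^-4 / 0.02668 = 4.977 mmol/L
CA = (α₁ + 2α₂)·DIC = (0.9688 + 2×0.004531) × 4.977 = 4.87 mmol/L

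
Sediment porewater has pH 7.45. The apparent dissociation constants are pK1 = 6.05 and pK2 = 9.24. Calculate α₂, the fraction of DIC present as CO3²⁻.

α₂ = 1 / (1 + [H⁺]/K2 + [H⁺]²/(K1K2)) = 1 / (1 + 10^+1.79 + 10^+0.39)
   = 1 / (1 + 61.660 + 2.4547) = 1/65.114 = 0.01536

α₂ = 0.0154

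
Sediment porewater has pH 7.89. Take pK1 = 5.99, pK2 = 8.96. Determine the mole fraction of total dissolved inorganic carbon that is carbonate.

α₂ = 0.0775

α₂ = 1 / (1 + [H⁺]/K2 + [H⁺]²/(K1K2)) = 1 / (1 + 10^+1.07 + 10^-0.83)
   = 1 / (1 + 11.749 + 0.14791) = 1/12.897 = 0.07754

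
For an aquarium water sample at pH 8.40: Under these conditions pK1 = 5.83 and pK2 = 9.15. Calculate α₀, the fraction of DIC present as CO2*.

α₀ = 0.00228

α₀ = 1 / (1 + K1/[H⁺] + K1K2/[H⁺]²) = 1 / (1 + 10^+2.57 + 10^+1.82)
   = 1 / (1 + 371.54 + 66.069) = 1/438.60 = 0.002280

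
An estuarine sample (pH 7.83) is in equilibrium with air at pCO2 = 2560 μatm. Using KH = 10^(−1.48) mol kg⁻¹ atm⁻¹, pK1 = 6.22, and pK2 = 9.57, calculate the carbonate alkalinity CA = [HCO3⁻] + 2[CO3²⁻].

[CO2*] = KH · pCO2 = 10^(−1.48) × 2560×10^-6 = 8.477×10^-5 mol/kg
α₀ = 1/(1 + K1/[H⁺] + K1K2/[H⁺]²) = 1/(1 + 10^+1.61 + 10^-0.13) = 0.02354
DIC = [CO2*]/α₀ = 8.477×10^-5 / 0.02354 = 3.601 mmol/kg
CA = (α₁ + 2α₂)·DIC = (0.9590 + 2×0.01745) × 3.601 = 3.58 mmol/kg

CA = 3.58 mmol/kg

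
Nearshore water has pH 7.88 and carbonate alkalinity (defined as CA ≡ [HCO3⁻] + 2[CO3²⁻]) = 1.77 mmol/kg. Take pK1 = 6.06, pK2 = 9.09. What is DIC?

DIC = 1.70 mmol/kg

CA = [HCO3⁻] + 2[CO3²⁻] = (α₁ + 2α₂)·DIC
At pH 7.88: [H⁺]/K1 = 10^-1.82 = 0.015136, K2/[H⁺] = 10^-1.21 = 0.061660
α₁ = 1/(1 + 0.015136 + 0.061660) = 1/1.0768 = 0.9287; α₂ = α₁·K2/[H⁺] = 0.05726
α₁ + 2α₂ = 1.0432
DIC = CA / (α₁ + 2α₂) = 1.77 / 1.0432 = 1.70 mmol/kg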